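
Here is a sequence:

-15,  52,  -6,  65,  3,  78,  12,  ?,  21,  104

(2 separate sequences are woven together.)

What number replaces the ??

The terms cycle through 2 interleaved subsequences.
Track A: -15, -6, 3, 12, 21. Linear: a_n = -24 + 9·n.
Track B: 52, 65, 78, ?, 104. Linear: a_n = 39 + 13·n.
Track B's pattern makes the blank 91.

91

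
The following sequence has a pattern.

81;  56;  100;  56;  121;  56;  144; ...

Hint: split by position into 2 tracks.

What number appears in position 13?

225

The terms cycle through 2 interleaved subsequences.
Stream A: 81, 100, 121, 144 — consecutive squares n² from n = 9.
Stream B: 56, 56, 56 — always 56.
Term 13 comes from stream A (its 7th entry): 225.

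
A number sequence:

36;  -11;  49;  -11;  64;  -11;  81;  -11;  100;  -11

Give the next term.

121

Split by position mod 2 into 2 tracks.
Track A: 36, 49, 64, 81, 100 — perfect squares starting at 6².
Track B: -11, -11, -11, -11, -11 — the constant sequence -11.
The 11th slot belongs to track A; its 6th term is 121.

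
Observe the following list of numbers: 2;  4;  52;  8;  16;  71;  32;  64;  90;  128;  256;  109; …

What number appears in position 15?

128

Positions follow the repeating pattern AAB; grouping by letter gives 2 tracks.
Track A: 2, 4, 8, 16, 32, 64, 128, 256 (multiplying by 2 each time).
Track B: 52, 71, 90, 109 (arithmetic, step +19).
The 15th slot belongs to track B; its 5th term is 128.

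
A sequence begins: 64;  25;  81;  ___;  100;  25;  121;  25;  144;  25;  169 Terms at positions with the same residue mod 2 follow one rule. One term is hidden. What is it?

25

Split by position mod 2 into 2 tracks.
Subsequence A: 64, 81, 100, 121, 144, 169 — perfect squares starting at 8².
Subsequence B: 25, ?, 25, 25, 25 — constant 25.
So the missing entry in subsequence B is 25.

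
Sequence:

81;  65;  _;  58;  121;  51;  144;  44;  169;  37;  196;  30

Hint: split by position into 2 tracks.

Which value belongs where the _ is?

100

Taking every 2nd term gives 2 separate tracks.
Stream A: 81, ?, 121, 144, 169, 196 (consecutive squares n² from n = 9).
Stream B: 65, 58, 51, 44, 37, 30 (linear: a_n = 72 − 7·n).
Filling stream A at index 2 by its rule yields 100.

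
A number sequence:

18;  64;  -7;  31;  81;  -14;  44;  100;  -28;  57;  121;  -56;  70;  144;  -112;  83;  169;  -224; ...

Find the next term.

96

Split by position mod 3 into 3 tracks.
Track A is 18, 31, 44, 57, 70, 83, which is linear: a_n = 5 + 13·n.
Track B is 64, 81, 100, 121, 144, 169, which is consecutive squares n² from n = 8.
Track C is -7, -14, -28, -56, -112, -224, which is geometric, ×2 each step.
Term 19 comes from track A (its 7th entry): 96.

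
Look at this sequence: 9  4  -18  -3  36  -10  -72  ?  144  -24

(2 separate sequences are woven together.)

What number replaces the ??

-17

Odd-indexed and even-indexed terms follow separate rules.
Track A: 9, -18, 36, -72, 144 — geometric, ×-2 each step.
Track B: 4, -3, -10, ?, -24 — arithmetic, step −7.
The gap is track B's term 4; the rule gives -17.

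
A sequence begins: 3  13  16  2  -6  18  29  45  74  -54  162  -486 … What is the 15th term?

The slot pattern repeats as AAABBB (period 6), so there are 2 interleaved tracks.
Track A = 3, 13, 16, 29, 45, 74: Fibonacci-style (each term is the sum of the two before it).
Track B = 2, -6, 18, -54, 162, -486: geometric, ×-3 each step.
Term 15 comes from track A (its 9th entry): 312.

312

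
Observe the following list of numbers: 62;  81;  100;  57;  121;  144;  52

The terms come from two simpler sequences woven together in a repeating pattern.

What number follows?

169

Reading positions in blocks of 3 reveals the pattern ABB — 2 tracks woven together.
Track A: 62, 57, 52. Arithmetic, step −5.
Track B: 81, 100, 121, 144. Consecutive squares n² from n = 9.
The 8th slot belongs to track B; its 5th term is 169.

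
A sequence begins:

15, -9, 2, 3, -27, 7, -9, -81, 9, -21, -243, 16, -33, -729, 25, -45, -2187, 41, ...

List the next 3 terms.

-57, -6561, 66

Taking every 3rd term gives 3 separate tracks.
Stream A: 15, 3, -9, -21, -33, -45 — linear: a_n = 27 − 12·n.
Stream B: -9, -27, -81, -243, -729, -2187 — geometric, ×3 each step.
Stream C: 2, 7, 9, 16, 25, 41 — each term equals the sum of the previous two.
Position 19 falls in stream A as its term 7, giving -57.
Position 20 falls in stream B as its term 7, giving -6561.
Position 21 falls in stream C as its term 7, giving 66.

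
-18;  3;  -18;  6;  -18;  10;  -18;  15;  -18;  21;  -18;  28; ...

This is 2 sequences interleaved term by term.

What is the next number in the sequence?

-18

Positions 1, 3, 5, … form one subsequence and positions 2, 4, 6, … form another.
Stream A: -18, -18, -18, -18, -18, -18 (constant -18).
Stream B: 3, 6, 10, 15, 21, 28 (triangular numbers n(n+1)/2 for n = 2, 3, …).
Term 13 comes from stream A (its 7th entry): -18.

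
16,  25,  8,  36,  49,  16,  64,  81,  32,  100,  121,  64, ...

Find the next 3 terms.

144, 169, 128

Reading positions in blocks of 3 reveals the pattern AAB — 2 tracks woven together.
Stream A = 16, 25, 36, 49, 64, 81, 100, 121: consecutive squares n² from n = 4.
Stream B = 8, 16, 32, 64: powers 2^3, 2^4, 2^5, ….
Position 13 → stream A, term 9 = 144.
Term 14 comes from stream A (its 10th entry): 169.
Term 15 comes from stream B (its 5th entry): 128.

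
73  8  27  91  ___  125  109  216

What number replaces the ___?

Reading positions in blocks of 3 reveals the pattern ABB — 2 tracks woven together.
Subsequence A: 73, 91, 109 (arithmetic with common difference +18).
Subsequence B: 8, 27, ?, 125, 216 (the cubes 2³, 3³, 4³, …).
Subsequence B's pattern makes the blank 64.

64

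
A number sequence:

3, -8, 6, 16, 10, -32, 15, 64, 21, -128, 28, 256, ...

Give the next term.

36

Positions 1, 3, 5, … form one subsequence and positions 2, 4, 6, … form another.
Subsequence A is 3, 6, 10, 15, 21, 28, which is the triangular numbers T_2, T_3, ….
Subsequence B is -8, 16, -32, 64, -128, 256, which is geometric with ratio -2.
Position 13 falls in subsequence A as its term 7, giving 36.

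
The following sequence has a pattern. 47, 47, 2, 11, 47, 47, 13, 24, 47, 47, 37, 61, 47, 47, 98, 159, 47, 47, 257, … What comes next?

Reading positions in blocks of 4 reveals the pattern AABB — 2 tracks woven together.
Track A: 47, 47, 47, 47, 47, 47, 47, 47, 47, 47 — always 47.
Track B: 2, 11, 13, 24, 37, 61, 98, 159, 257 — Fibonacci-style (each term is the sum of the two before it).
Position 20 → track B, term 10 = 416.

416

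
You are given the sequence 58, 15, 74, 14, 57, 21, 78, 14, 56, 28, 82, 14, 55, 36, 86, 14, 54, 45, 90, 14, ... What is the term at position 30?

Split by position mod 4: positions 1, 5, 9, … form one track, and each other residue class forms its own.
Stream A: 58, 57, 56, 55, 54 (arithmetic, step −1).
Stream B: 15, 21, 28, 36, 45 (triangular numbers starting at T_5).
Stream C: 74, 78, 82, 86, 90 (arithmetic, step +4).
Stream D: 14, 14, 14, 14, 14 (always 14).
Position 30 falls in stream B as its term 8, giving 78.

78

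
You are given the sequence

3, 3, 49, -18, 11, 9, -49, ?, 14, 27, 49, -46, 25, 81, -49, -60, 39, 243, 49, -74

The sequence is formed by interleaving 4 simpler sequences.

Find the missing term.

-32

Read the sequence 4 terms at a time; column i is its own pattern.
Stream A is 3, 11, 14, 25, 39, which is each term equals the sum of the previous two.
Stream B is 3, 9, 27, 81, 243, which is powers of 3.
Stream C is 49, -49, 49, -49, 49, which is oscillating between 49 and -49.
Stream D is -18, ?, -46, -60, -74, which is arithmetic, step −14.
The gap is stream D's term 2; the rule gives -32.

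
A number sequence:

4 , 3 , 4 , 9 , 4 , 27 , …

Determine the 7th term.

4

The terms cycle through 2 interleaved subsequences.
Track A: 4, 4, 4 — constant 4.
Track B: 3, 9, 27 — powers of 3.
The 7th slot belongs to track A; its 4th term is 4.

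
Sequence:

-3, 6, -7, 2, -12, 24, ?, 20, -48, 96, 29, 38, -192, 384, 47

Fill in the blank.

Positions follow the repeating pattern AABB; grouping by letter gives 2 tracks.
Track A = -3, 6, -12, 24, -48, 96, -192, 384: multiplying by -2 each time.
Track B = -7, 2, ?, 20, 29, 38, 47: arithmetic, step +9.
So the missing entry in track B is 11.

11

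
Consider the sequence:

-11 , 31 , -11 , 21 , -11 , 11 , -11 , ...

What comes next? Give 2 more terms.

1, -11

The terms cycle through 2 interleaved subsequences.
Stream A: -11, -11, -11, -11. The constant sequence -11.
Stream B: 31, 21, 11. Linear: a_n = 41 − 10·n.
Position 8 falls in stream B as its term 4, giving 1.
Position 9 → stream A, term 5 = -11.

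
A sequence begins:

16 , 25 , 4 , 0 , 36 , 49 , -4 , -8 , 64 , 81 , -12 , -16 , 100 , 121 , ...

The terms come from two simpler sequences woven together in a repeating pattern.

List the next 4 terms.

Reading positions in blocks of 4 reveals the pattern AABB — 2 tracks woven together.
Track A is 16, 25, 36, 49, 64, 81, 100, 121, which is consecutive squares n² from n = 4.
Track B is 4, 0, -4, -8, -12, -16, which is subtracting 4 each time.
Term 15 comes from track B (its 7th entry): -20.
Position 16 → track B, term 8 = -24.
Term 17 comes from track A (its 9th entry): 144.
Term 18 comes from track A (its 10th entry): 169.

-20, -24, 144, 169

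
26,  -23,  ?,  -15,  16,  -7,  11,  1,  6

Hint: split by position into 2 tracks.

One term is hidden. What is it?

Positions 1, 3, 5, … form one subsequence and positions 2, 4, 6, … form another.
Track A is 26, ?, 16, 11, 6, which is arithmetic with common difference −5.
Track B is -23, -15, -7, 1, which is adding 8 each time.
So the missing entry in track A is 21.

21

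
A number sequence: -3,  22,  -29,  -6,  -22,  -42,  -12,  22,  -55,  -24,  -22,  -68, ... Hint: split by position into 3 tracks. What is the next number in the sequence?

-48

The terms cycle through 3 interleaved subsequences.
Track A = -3, -6, -12, -24: a geometric progression (common ratio 2).
Track B = 22, -22, 22, -22: the oscillation 22·(−1)^(n+1).
Track C = -29, -42, -55, -68: subtracting 13 each time.
Term 13 comes from track A (its 5th entry): -48.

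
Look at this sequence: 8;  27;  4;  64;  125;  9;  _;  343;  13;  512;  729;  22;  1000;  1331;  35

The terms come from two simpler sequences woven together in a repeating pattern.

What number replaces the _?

Positions follow the repeating pattern AAB; grouping by letter gives 2 tracks.
Track A: 8, 27, 64, 125, ?, 343, 512, 729, 1000, 1331 — consecutive cubes n³ from n = 2.
Track B: 4, 9, 13, 22, 35 — Fibonacci-style (each term is the sum of the two before it).
So the missing entry in track A is 216.

216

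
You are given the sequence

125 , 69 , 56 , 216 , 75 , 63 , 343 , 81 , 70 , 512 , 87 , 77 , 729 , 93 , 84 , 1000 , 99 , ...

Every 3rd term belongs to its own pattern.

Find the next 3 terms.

91, 1331, 105

Taking every 3rd term gives 3 separate tracks.
Subsequence A is 125, 216, 343, 512, 729, 1000, which is the cubes 5³, 6³, 7³, ….
Subsequence B is 69, 75, 81, 87, 93, 99, which is arithmetic, step +6.
Subsequence C is 56, 63, 70, 77, 84, which is arithmetic, step +7.
Position 18 → subsequence C, term 6 = 91.
The 19th slot belongs to subsequence A; its 7th term is 1331.
Term 20 comes from subsequence B (its 7th entry): 105.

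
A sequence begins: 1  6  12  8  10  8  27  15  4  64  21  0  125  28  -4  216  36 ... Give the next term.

The terms cycle through 3 interleaved subsequences.
Track A is 1, 8, 27, 64, 125, 216, which is consecutive cubes n³ from n = 1.
Track B is 6, 10, 15, 21, 28, 36, which is triangular numbers n(n+1)/2 for n = 3, 4, ….
Track C is 12, 8, 4, 0, -4, which is arithmetic, step −4.
Position 18 falls in track C as its term 6, giving -8.

-8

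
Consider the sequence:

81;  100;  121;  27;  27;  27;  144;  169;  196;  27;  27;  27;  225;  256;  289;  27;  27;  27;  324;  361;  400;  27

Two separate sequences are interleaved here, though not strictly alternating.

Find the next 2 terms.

27, 27

Positions follow the repeating pattern AAABBB; grouping by letter gives 2 tracks.
Stream A is 81, 100, 121, 144, 169, 196, 225, 256, 289, 324, 361, 400, which is the squares 9², 10², 11², ….
Stream B is 27, 27, 27, 27, 27, 27, 27, 27, 27, 27, which is the constant sequence 27.
Term 23 comes from stream B (its 11th entry): 27.
The 24th slot belongs to stream B; its 12th term is 27.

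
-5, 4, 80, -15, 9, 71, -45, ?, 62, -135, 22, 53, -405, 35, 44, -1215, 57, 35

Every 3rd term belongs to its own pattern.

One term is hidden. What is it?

13

Split by position mod 3 into 3 tracks.
Subsequence A: -5, -15, -45, -135, -405, -1215 — geometric, ×3 each step.
Subsequence B: 4, 9, ?, 22, 35, 57 — a Fibonacci-like recurrence a_n = a_{n-1} + a_{n-2}.
Subsequence C: 80, 71, 62, 53, 44, 35 — linear: a_n = 89 − 9·n.
So the missing entry in subsequence B is 13.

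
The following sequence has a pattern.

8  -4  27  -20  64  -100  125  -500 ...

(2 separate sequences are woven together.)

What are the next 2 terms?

216, -2500

Split by position mod 2 into 2 tracks.
Track A: 8, 27, 64, 125 — consecutive cubes n³ from n = 2.
Track B: -4, -20, -100, -500 — multiplying by 5 each time.
Position 9 falls in track A as its term 5, giving 216.
Term 10 comes from track B (its 5th entry): -2500.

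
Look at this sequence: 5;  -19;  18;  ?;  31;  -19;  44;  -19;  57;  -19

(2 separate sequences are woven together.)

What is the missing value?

Split by position mod 2 into 2 tracks.
Subsequence A: 5, 18, 31, 44, 57 (arithmetic with common difference +13).
Subsequence B: -19, ?, -19, -19, -19 (always -19).
Subsequence B's pattern makes the blank -19.

-19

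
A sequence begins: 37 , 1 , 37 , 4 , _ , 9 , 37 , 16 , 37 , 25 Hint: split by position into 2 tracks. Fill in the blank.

Odd-indexed and even-indexed terms follow separate rules.
Track A = 37, 37, ?, 37, 37: always 37.
Track B = 1, 4, 9, 16, 25: perfect squares starting at 1².
The gap is track A's term 3; the rule gives 37.

37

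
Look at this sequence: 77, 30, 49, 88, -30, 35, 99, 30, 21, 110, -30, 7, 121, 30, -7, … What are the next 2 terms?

132, -30

The terms cycle through 3 interleaved subsequences.
Track A is 77, 88, 99, 110, 121, which is arithmetic, step +11.
Track B is 30, -30, 30, -30, 30, which is the oscillation 30·(−1)^(n+1).
Track C is 49, 35, 21, 7, -7, which is arithmetic, step −14.
Term 16 comes from track A (its 6th entry): 132.
The 17th slot belongs to track B; its 6th term is -30.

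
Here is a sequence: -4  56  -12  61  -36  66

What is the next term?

-108

Taking every 2nd term gives 2 separate tracks.
Subsequence A = -4, -12, -36: geometric with ratio 3.
Subsequence B = 56, 61, 66: arithmetic, step +5.
The 7th slot belongs to subsequence A; its 4th term is -108.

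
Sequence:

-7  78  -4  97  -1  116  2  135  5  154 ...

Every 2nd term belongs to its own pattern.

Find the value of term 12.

Positions 1, 3, 5, … form one subsequence and positions 2, 4, 6, … form another.
Track A: -7, -4, -1, 2, 5 (linear: a_n = -10 + 3·n).
Track B: 78, 97, 116, 135, 154 (linear: a_n = 59 + 19·n).
Position 12 falls in track B as its term 6, giving 173.

173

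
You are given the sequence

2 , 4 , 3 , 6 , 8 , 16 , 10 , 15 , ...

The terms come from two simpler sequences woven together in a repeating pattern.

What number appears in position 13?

Positions follow the repeating pattern AABB; grouping by letter gives 2 tracks.
Track A is 2, 4, 8, 16, which is powers 2^1, 2^2, 2^3, ….
Track B is 3, 6, 10, 15, which is the triangular numbers T_2, T_3, ….
Position 13 falls in track A as its term 7, giving 128.

128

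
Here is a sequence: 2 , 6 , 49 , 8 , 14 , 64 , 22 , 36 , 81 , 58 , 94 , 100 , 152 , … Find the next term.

Reading positions in blocks of 3 reveals the pattern AAB — 2 tracks woven together.
Track A: 2, 6, 8, 14, 22, 36, 58, 94, 152 (a Fibonacci-like recurrence a_n = a_{n-1} + a_{n-2}).
Track B: 49, 64, 81, 100 (consecutive squares n² from n = 7).
The 14th slot belongs to track A; its 10th term is 246.

246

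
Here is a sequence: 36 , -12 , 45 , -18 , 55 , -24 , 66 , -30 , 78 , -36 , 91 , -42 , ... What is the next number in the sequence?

105

Taking every 2nd term gives 2 separate tracks.
Track A = 36, 45, 55, 66, 78, 91: triangular numbers starting at T_8.
Track B = -12, -18, -24, -30, -36, -42: linear: a_n = -6 − 6·n.
Term 13 comes from track A (its 7th entry): 105.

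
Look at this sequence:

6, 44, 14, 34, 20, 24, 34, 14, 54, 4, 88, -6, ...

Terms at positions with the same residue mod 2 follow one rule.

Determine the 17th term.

372

Split by position mod 2 into 2 tracks.
Track A: 6, 14, 20, 34, 54, 88. Fibonacci-style (each term is the sum of the two before it).
Track B: 44, 34, 24, 14, 4, -6. Subtracting 10 each time.
Position 17 falls in track A as its term 9, giving 372.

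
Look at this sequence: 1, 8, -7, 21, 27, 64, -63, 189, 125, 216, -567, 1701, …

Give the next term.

The slot pattern repeats as AABB (period 4), so there are 2 interleaved tracks.
Subsequence A: 1, 8, 27, 64, 125, 216. Perfect cubes starting at 1³.
Subsequence B: -7, 21, -63, 189, -567, 1701. Geometric with ratio -3.
Term 13 comes from subsequence A (its 7th entry): 343.

343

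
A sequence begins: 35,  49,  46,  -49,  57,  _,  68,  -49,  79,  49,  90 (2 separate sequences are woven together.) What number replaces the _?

The terms cycle through 2 interleaved subsequences.
Track A: 35, 46, 57, 68, 79, 90. Arithmetic, step +11.
Track B: 49, -49, ?, -49, 49. The oscillation 49·(−1)^(n+1).
So the missing entry in track B is 49.

49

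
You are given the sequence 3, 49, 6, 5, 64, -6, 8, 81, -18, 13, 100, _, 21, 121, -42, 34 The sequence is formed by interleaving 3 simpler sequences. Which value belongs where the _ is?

Split by position mod 3: positions 1, 4, 7, … form one track, and each other residue class forms its own.
Stream A: 3, 5, 8, 13, 21, 34. A Fibonacci-like recurrence a_n = a_{n-1} + a_{n-2}.
Stream B: 49, 64, 81, 100, 121. Perfect squares starting at 7².
Stream C: 6, -6, -18, ?, -42. Arithmetic, step −12.
Filling stream C at index 4 by its rule yields -30.

-30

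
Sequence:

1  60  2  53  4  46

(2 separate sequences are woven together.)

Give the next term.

Positions 1, 3, 5, … form one subsequence and positions 2, 4, 6, … form another.
Subsequence A = 1, 2, 4: powers of 2.
Subsequence B = 60, 53, 46: arithmetic, step −7.
Term 7 comes from subsequence A (its 4th entry): 8.

8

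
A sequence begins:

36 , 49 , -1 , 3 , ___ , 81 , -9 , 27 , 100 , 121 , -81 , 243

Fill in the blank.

64

Reading positions in blocks of 4 reveals the pattern AABB — 2 tracks woven together.
Track A is 36, 49, ?, 81, 100, 121, which is perfect squares starting at 6².
Track B is -1, 3, -9, 27, -81, 243, which is a geometric progression (common ratio -3).
The gap is track A's term 3; the rule gives 64.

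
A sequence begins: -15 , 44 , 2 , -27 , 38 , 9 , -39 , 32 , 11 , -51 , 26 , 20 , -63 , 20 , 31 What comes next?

The terms cycle through 3 interleaved subsequences.
Subsequence A: -15, -27, -39, -51, -63 — arithmetic, step −12.
Subsequence B: 44, 38, 32, 26, 20 — linear: a_n = 50 − 6·n.
Subsequence C: 2, 9, 11, 20, 31 — a Fibonacci-like recurrence a_n = a_{n-1} + a_{n-2}.
The 16th slot belongs to subsequence A; its 6th term is -75.

-75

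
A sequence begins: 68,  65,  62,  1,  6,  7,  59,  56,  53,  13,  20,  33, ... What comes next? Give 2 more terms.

50, 47

The slot pattern repeats as AAABBB (period 6), so there are 2 interleaved tracks.
Track A: 68, 65, 62, 59, 56, 53 (subtracting 3 each time).
Track B: 1, 6, 7, 13, 20, 33 (each term equals the sum of the previous two).
Position 13 → track A, term 7 = 50.
Term 14 comes from track A (its 8th entry): 47.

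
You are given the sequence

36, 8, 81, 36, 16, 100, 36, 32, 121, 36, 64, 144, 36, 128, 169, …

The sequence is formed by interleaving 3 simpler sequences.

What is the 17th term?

Split by position mod 3 into 3 tracks.
Track A = 36, 36, 36, 36, 36: the constant sequence 36.
Track B = 8, 16, 32, 64, 128: powers of 2.
Track C = 81, 100, 121, 144, 169: perfect squares starting at 9².
Position 17 falls in track B as its term 6, giving 256.

256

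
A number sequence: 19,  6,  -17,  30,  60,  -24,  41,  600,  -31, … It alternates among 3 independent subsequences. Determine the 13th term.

63

The terms cycle through 3 interleaved subsequences.
Subsequence A is 19, 30, 41, which is adding 11 each time.
Subsequence B is 6, 60, 600, which is multiplying by 10 each time.
Subsequence C is -17, -24, -31, which is arithmetic, step −7.
Term 13 comes from subsequence A (its 5th entry): 63.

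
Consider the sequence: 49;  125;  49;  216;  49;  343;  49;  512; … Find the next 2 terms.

Odd-indexed and even-indexed terms follow separate rules.
Track A: 49, 49, 49, 49. Constant 49.
Track B: 125, 216, 343, 512. Consecutive cubes n³ from n = 5.
The 9th slot belongs to track A; its 5th term is 49.
The 10th slot belongs to track B; its 5th term is 729.

49, 729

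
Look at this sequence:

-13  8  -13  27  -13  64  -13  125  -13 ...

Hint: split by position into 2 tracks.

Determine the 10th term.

Positions 1, 3, 5, … form one subsequence and positions 2, 4, 6, … form another.
Subsequence A: -13, -13, -13, -13, -13. The constant sequence -13.
Subsequence B: 8, 27, 64, 125. Consecutive cubes n³ from n = 2.
Term 10 comes from subsequence B (its 5th entry): 216.

216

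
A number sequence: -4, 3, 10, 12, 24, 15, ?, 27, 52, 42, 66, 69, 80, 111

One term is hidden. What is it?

The terms cycle through 2 interleaved subsequences.
Stream A = -4, 10, 24, ?, 52, 66, 80: adding 14 each time.
Stream B = 3, 12, 15, 27, 42, 69, 111: a Fibonacci-like recurrence a_n = a_{n-1} + a_{n-2}.
Filling stream A at index 4 by its rule yields 38.

38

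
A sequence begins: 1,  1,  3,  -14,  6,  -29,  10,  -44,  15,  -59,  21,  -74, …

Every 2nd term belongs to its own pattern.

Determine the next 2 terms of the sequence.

Split by position mod 2 into 2 tracks.
Track A: 1, 3, 6, 10, 15, 21 (triangular numbers n(n+1)/2 for n = 1, 2, …).
Track B: 1, -14, -29, -44, -59, -74 (subtracting 15 each time).
The 13th slot belongs to track A; its 7th term is 28.
Position 14 → track B, term 7 = -89.

28, -89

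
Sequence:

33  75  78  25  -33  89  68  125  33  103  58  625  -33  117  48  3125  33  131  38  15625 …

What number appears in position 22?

Taking every 4th term gives 4 separate tracks.
Stream A: 33, -33, 33, -33, 33 (oscillating between 33 and -33).
Stream B: 75, 89, 103, 117, 131 (arithmetic with common difference +14).
Stream C: 78, 68, 58, 48, 38 (arithmetic, step −10).
Stream D: 25, 125, 625, 3125, 15625 (powers 5^2, 5^3, 5^4, …).
Term 22 comes from stream B (its 6th entry): 145.

145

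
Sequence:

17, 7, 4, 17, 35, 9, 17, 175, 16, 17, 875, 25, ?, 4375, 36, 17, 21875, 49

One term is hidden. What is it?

17

Split by position mod 3 into 3 tracks.
Stream A: 17, 17, 17, 17, ?, 17 (always 17).
Stream B: 7, 35, 175, 875, 4375, 21875 (geometric with ratio 5).
Stream C: 4, 9, 16, 25, 36, 49 (the squares 2², 3², 4², …).
Stream A's pattern makes the blank 17.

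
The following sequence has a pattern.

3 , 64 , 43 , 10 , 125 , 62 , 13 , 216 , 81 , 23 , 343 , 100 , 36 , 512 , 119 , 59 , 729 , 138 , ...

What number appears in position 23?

1331

Split by position mod 3 into 3 tracks.
Track A: 3, 10, 13, 23, 36, 59 — Fibonacci-style (each term is the sum of the two before it).
Track B: 64, 125, 216, 343, 512, 729 — perfect cubes starting at 4³.
Track C: 43, 62, 81, 100, 119, 138 — adding 19 each time.
Position 23 → track B, term 8 = 1331.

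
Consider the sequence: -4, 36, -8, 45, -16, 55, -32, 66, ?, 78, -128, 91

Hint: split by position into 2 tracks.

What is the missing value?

-64

The terms cycle through 2 interleaved subsequences.
Stream A = -4, -8, -16, -32, ?, -128: a geometric progression (common ratio 2).
Stream B = 36, 45, 55, 66, 78, 91: triangular numbers starting at T_8.
The gap is stream A's term 5; the rule gives -64.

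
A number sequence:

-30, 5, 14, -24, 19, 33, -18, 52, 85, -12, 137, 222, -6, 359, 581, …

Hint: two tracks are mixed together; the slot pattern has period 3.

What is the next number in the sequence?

0

Positions follow the repeating pattern ABB; grouping by letter gives 2 tracks.
Track A: -30, -24, -18, -12, -6 (linear: a_n = -36 + 6·n).
Track B: 5, 14, 19, 33, 52, 85, 137, 222, 359, 581 (a Fibonacci-like recurrence a_n = a_{n-1} + a_{n-2}).
The 16th slot belongs to track A; its 6th term is 0.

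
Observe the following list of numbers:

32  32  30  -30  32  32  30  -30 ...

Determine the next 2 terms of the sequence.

The slot pattern repeats as AABB (period 4), so there are 2 interleaved tracks.
Stream A is 32, 32, 32, 32, which is constant 32.
Stream B is 30, -30, 30, -30, which is the oscillation 30·(−1)^(n+1).
The 9th slot belongs to stream A; its 5th term is 32.
Position 10 → stream A, term 6 = 32.

32, 32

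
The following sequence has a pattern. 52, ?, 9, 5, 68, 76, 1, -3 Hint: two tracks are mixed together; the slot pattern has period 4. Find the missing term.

60

The slot pattern repeats as AABB (period 4), so there are 2 interleaved tracks.
Subsequence A: 52, ?, 68, 76 — linear: a_n = 44 + 8·n.
Subsequence B: 9, 5, 1, -3 — subtracting 4 each time.
The gap is subsequence A's term 2; the rule gives 60.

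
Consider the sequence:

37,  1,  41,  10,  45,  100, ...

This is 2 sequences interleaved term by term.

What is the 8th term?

Positions 1, 3, 5, … form one subsequence and positions 2, 4, 6, … form another.
Track A: 37, 41, 45 — linear: a_n = 33 + 4·n.
Track B: 1, 10, 100 — successive powers of 10.
Position 8 → track B, term 4 = 1000.

1000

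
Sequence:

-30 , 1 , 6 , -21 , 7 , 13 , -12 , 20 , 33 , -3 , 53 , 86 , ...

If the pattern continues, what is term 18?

589

Reading positions in blocks of 3 reveals the pattern ABB — 2 tracks woven together.
Track A: -30, -21, -12, -3 — arithmetic with common difference +9.
Track B: 1, 6, 7, 13, 20, 33, 53, 86 — Fibonacci-style (each term is the sum of the two before it).
Term 18 comes from track B (its 12th entry): 589.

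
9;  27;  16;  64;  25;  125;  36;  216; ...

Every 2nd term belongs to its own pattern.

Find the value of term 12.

512

Positions 1, 3, 5, … form one subsequence and positions 2, 4, 6, … form another.
Stream A: 9, 16, 25, 36. Consecutive squares n² from n = 3.
Stream B: 27, 64, 125, 216. Perfect cubes starting at 3³.
Position 12 → stream B, term 6 = 512.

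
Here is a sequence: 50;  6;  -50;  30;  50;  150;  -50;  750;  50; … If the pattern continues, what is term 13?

50

Odd-indexed and even-indexed terms follow separate rules.
Track A is 50, -50, 50, -50, 50, which is oscillating between 50 and -50.
Track B is 6, 30, 150, 750, which is multiplying by 5 each time.
The 13th slot belongs to track A; its 7th term is 50.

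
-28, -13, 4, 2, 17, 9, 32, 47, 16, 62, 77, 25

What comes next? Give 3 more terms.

The slot pattern repeats as AAB (period 3), so there are 2 interleaved tracks.
Track A: -28, -13, 2, 17, 32, 47, 62, 77. Linear: a_n = -43 + 15·n.
Track B: 4, 9, 16, 25. Consecutive squares n² from n = 2.
Position 13 → track A, term 9 = 92.
Position 14 falls in track A as its term 10, giving 107.
The 15th slot belongs to track B; its 5th term is 36.

92, 107, 36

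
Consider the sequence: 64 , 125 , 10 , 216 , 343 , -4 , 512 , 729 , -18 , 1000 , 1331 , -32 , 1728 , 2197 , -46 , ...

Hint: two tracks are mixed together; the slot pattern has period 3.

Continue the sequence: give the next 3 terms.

2744, 3375, -60

The slot pattern repeats as AAB (period 3), so there are 2 interleaved tracks.
Track A: 64, 125, 216, 343, 512, 729, 1000, 1331, 1728, 2197 (the cubes 4³, 5³, 6³, …).
Track B: 10, -4, -18, -32, -46 (linear: a_n = 24 − 14·n).
The 16th slot belongs to track A; its 11th term is 2744.
Term 17 comes from track A (its 12th entry): 3375.
The 18th slot belongs to track B; its 6th term is -60.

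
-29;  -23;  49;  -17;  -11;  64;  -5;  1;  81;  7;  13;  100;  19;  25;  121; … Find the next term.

31

Reading positions in blocks of 3 reveals the pattern AAB — 2 tracks woven together.
Track A: -29, -23, -17, -11, -5, 1, 7, 13, 19, 25. Linear: a_n = -35 + 6·n.
Track B: 49, 64, 81, 100, 121. Perfect squares starting at 7².
Term 16 comes from track A (its 11th entry): 31.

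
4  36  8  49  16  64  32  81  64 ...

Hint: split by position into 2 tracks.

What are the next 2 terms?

Positions 1, 3, 5, … form one subsequence and positions 2, 4, 6, … form another.
Track A = 4, 8, 16, 32, 64: successive powers of 2.
Track B = 36, 49, 64, 81: perfect squares starting at 6².
Position 10 → track B, term 5 = 100.
Position 11 falls in track A as its term 6, giving 128.

100, 128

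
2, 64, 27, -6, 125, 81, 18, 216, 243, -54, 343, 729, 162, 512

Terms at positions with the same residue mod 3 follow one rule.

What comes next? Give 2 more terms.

Split by position mod 3: positions 1, 4, 7, … form one track, and each other residue class forms its own.
Stream A: 2, -6, 18, -54, 162 (multiplying by -3 each time).
Stream B: 64, 125, 216, 343, 512 (the cubes 4³, 5³, 6³, …).
Stream C: 27, 81, 243, 729 (powers of 3).
Term 15 comes from stream C (its 5th entry): 2187.
Position 16 falls in stream A as its term 6, giving -486.

2187, -486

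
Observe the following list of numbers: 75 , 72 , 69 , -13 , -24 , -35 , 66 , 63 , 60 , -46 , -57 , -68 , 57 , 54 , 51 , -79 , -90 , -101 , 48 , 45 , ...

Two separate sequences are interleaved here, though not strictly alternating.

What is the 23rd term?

-123

Positions follow the repeating pattern AAABBB; grouping by letter gives 2 tracks.
Track A = 75, 72, 69, 66, 63, 60, 57, 54, 51, 48, 45: linear: a_n = 78 − 3·n.
Track B = -13, -24, -35, -46, -57, -68, -79, -90, -101: subtracting 11 each time.
Term 23 comes from track B (its 11th entry): -123.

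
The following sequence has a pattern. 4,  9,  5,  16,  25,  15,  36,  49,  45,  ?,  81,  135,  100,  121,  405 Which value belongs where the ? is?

Reading positions in blocks of 3 reveals the pattern AAB — 2 tracks woven together.
Subsequence A: 4, 9, 16, 25, 36, 49, ?, 81, 100, 121 (the squares 2², 3², 4², …).
Subsequence B: 5, 15, 45, 135, 405 (multiplying by 3 each time).
The gap is subsequence A's term 7; the rule gives 64.

64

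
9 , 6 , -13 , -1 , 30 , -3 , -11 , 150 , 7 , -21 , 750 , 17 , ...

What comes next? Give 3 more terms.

Split by position mod 3: positions 1, 4, 7, … form one track, and each other residue class forms its own.
Track A: 9, -1, -11, -21 — arithmetic, step −10.
Track B: 6, 30, 150, 750 — a geometric progression (common ratio 5).
Track C: -13, -3, 7, 17 — adding 10 each time.
The 13th slot belongs to track A; its 5th term is -31.
Position 14 falls in track B as its term 5, giving 3750.
Position 15 falls in track C as its term 5, giving 27.

-31, 3750, 27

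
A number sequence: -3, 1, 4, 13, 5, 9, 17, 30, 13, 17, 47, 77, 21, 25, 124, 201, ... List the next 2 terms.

29, 33

Positions follow the repeating pattern AABB; grouping by letter gives 2 tracks.
Track A: -3, 1, 5, 9, 13, 17, 21, 25 — linear: a_n = -7 + 4·n.
Track B: 4, 13, 17, 30, 47, 77, 124, 201 — Fibonacci-style (each term is the sum of the two before it).
Position 17 falls in track A as its term 9, giving 29.
The 18th slot belongs to track A; its 10th term is 33.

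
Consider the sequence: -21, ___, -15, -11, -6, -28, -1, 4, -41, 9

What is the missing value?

-16

The slot pattern repeats as AAB (period 3), so there are 2 interleaved tracks.
Stream A: -21, ?, -11, -6, -1, 4, 9 — arithmetic, step +5.
Stream B: -15, -28, -41 — arithmetic with common difference −13.
So the missing entry in stream A is -16.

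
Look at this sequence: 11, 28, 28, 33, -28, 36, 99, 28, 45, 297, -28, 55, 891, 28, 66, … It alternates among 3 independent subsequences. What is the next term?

Taking every 3rd term gives 3 separate tracks.
Track A: 11, 33, 99, 297, 891. Geometric, ×3 each step.
Track B: 28, -28, 28, -28, 28. Oscillating between 28 and -28.
Track C: 28, 36, 45, 55, 66. The triangular numbers T_7, T_8, ….
Term 16 comes from track A (its 6th entry): 2673.

2673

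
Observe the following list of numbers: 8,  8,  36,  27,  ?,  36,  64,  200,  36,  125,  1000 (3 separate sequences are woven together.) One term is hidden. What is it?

40

Split by position mod 3 into 3 tracks.
Track A = 8, 27, 64, 125: the cubes 2³, 3³, 4³, ….
Track B = 8, ?, 200, 1000: multiplying by 5 each time.
Track C = 36, 36, 36: constant 36.
The gap is track B's term 2; the rule gives 40.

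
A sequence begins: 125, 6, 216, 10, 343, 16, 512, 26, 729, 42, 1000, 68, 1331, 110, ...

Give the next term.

1728

Odd-indexed and even-indexed terms follow separate rules.
Track A is 125, 216, 343, 512, 729, 1000, 1331, which is perfect cubes starting at 5³.
Track B is 6, 10, 16, 26, 42, 68, 110, which is Fibonacci-style (each term is the sum of the two before it).
Term 15 comes from track A (its 8th entry): 1728.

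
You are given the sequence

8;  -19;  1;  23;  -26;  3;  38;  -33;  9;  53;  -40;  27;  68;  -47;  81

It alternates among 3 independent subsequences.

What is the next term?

83

Read the sequence 3 terms at a time; column i is its own pattern.
Track A: 8, 23, 38, 53, 68. Adding 15 each time.
Track B: -19, -26, -33, -40, -47. Subtracting 7 each time.
Track C: 1, 3, 9, 27, 81. Geometric, ×3 each step.
Position 16 → track A, term 6 = 83.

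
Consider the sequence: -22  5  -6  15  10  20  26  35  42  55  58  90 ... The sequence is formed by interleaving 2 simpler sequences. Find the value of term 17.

106

Split by position mod 2 into 2 tracks.
Track A: -22, -6, 10, 26, 42, 58 (adding 16 each time).
Track B: 5, 15, 20, 35, 55, 90 (each term equals the sum of the previous two).
Position 17 falls in track A as its term 9, giving 106.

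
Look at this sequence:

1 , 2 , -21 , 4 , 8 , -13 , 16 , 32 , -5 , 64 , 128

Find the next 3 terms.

3, 256, 512

Positions follow the repeating pattern AAB; grouping by letter gives 2 tracks.
Stream A: 1, 2, 4, 8, 16, 32, 64, 128 (powers of 2).
Stream B: -21, -13, -5 (arithmetic, step +8).
Term 12 comes from stream B (its 4th entry): 3.
Position 13 falls in stream A as its term 9, giving 256.
Position 14 falls in stream A as its term 10, giving 512.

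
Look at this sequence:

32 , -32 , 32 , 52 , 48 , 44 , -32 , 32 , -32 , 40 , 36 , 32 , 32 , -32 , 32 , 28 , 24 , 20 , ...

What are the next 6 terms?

The slot pattern repeats as AAABBB (period 6), so there are 2 interleaved tracks.
Track A: 32, -32, 32, -32, 32, -32, 32, -32, 32. Alternating ±32.
Track B: 52, 48, 44, 40, 36, 32, 28, 24, 20. Arithmetic, step −4.
Term 19 comes from track A (its 10th entry): -32.
Term 20 comes from track A (its 11th entry): 32.
The 21st slot belongs to track A; its 12th term is -32.
Position 22 → track B, term 10 = 16.
Term 23 comes from track B (its 11th entry): 12.
Term 24 comes from track B (its 12th entry): 8.

-32, 32, -32, 16, 12, 8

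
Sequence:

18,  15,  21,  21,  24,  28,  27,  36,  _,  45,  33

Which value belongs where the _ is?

30

Odd-indexed and even-indexed terms follow separate rules.
Stream A: 18, 21, 24, 27, ?, 33. Linear: a_n = 15 + 3·n.
Stream B: 15, 21, 28, 36, 45. The triangular numbers T_5, T_6, ….
So the missing entry in stream A is 30.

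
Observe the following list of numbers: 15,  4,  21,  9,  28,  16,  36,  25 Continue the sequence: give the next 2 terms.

Positions 1, 3, 5, … form one subsequence and positions 2, 4, 6, … form another.
Track A: 15, 21, 28, 36 (triangular numbers n(n+1)/2 for n = 5, 6, …).
Track B: 4, 9, 16, 25 (consecutive squares n² from n = 2).
Position 9 → track A, term 5 = 45.
The 10th slot belongs to track B; its 5th term is 36.

45, 36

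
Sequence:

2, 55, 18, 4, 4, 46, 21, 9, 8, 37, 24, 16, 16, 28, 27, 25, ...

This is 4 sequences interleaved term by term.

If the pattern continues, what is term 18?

19

Split by position mod 4 into 4 tracks.
Stream A = 2, 4, 8, 16: successive powers of 2.
Stream B = 55, 46, 37, 28: arithmetic with common difference −9.
Stream C = 18, 21, 24, 27: adding 3 each time.
Stream D = 4, 9, 16, 25: perfect squares starting at 2².
Position 18 falls in stream B as its term 5, giving 19.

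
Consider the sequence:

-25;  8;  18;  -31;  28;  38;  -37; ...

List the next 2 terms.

48, 58

Positions follow the repeating pattern ABB; grouping by letter gives 2 tracks.
Stream A: -25, -31, -37 (arithmetic, step −6).
Stream B: 8, 18, 28, 38 (arithmetic, step +10).
Term 8 comes from stream B (its 5th entry): 48.
Position 9 falls in stream B as its term 6, giving 58.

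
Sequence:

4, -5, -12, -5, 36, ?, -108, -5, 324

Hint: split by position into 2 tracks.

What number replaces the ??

The terms cycle through 2 interleaved subsequences.
Subsequence A: 4, -12, 36, -108, 324 — multiplying by -3 each time.
Subsequence B: -5, -5, ?, -5 — always -5.
Subsequence B's pattern makes the blank -5.

-5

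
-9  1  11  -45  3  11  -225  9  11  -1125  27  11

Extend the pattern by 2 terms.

Split by position mod 3: positions 1, 4, 7, … form one track, and each other residue class forms its own.
Track A = -9, -45, -225, -1125: geometric with ratio 5.
Track B = 1, 3, 9, 27: powers 3^0, 3^1, 3^2, ….
Track C = 11, 11, 11, 11: constant 11.
Term 13 comes from track A (its 5th entry): -5625.
Position 14 falls in track B as its term 5, giving 81.

-5625, 81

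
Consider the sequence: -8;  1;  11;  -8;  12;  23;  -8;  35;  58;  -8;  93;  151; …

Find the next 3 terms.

Reading positions in blocks of 3 reveals the pattern ABB — 2 tracks woven together.
Track A: -8, -8, -8, -8 (constant -8).
Track B: 1, 11, 12, 23, 35, 58, 93, 151 (a Fibonacci-like recurrence a_n = a_{n-1} + a_{n-2}).
Position 13 falls in track A as its term 5, giving -8.
The 14th slot belongs to track B; its 9th term is 244.
The 15th slot belongs to track B; its 10th term is 395.

-8, 244, 395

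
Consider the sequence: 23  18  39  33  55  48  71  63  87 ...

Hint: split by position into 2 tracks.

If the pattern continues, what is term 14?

108

Odd-indexed and even-indexed terms follow separate rules.
Stream A is 23, 39, 55, 71, 87, which is arithmetic with common difference +16.
Stream B is 18, 33, 48, 63, which is linear: a_n = 3 + 15·n.
The 14th slot belongs to stream B; its 7th term is 108.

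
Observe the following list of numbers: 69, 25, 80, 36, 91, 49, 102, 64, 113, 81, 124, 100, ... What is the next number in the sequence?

The terms cycle through 2 interleaved subsequences.
Track A: 69, 80, 91, 102, 113, 124. Arithmetic, step +11.
Track B: 25, 36, 49, 64, 81, 100. Consecutive squares n² from n = 5.
Position 13 falls in track A as its term 7, giving 135.

135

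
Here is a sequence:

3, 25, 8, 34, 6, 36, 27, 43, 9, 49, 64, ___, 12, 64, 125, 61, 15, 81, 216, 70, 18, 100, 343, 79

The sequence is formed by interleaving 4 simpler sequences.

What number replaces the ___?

The terms cycle through 4 interleaved subsequences.
Track A: 3, 6, 9, 12, 15, 18. Adding 3 each time.
Track B: 25, 36, 49, 64, 81, 100. Perfect squares starting at 5².
Track C: 8, 27, 64, 125, 216, 343. Perfect cubes starting at 2³.
Track D: 34, 43, ?, 61, 70, 79. Linear: a_n = 25 + 9·n.
Track D's pattern makes the blank 52.

52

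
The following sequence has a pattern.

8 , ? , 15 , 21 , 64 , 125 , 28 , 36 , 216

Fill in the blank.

27

Reading positions in blocks of 4 reveals the pattern AABB — 2 tracks woven together.
Track A: 8, ?, 64, 125, 216. Perfect cubes starting at 2³.
Track B: 15, 21, 28, 36. Triangular numbers starting at T_5.
So the missing entry in track A is 27.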